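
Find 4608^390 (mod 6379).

By square-and-multiply:
390 in binary is 110000110, i.e. 390 = 256 + 128 + 4 + 2.
4608^1 ≡ 4608 (mod 6379)
4608^2 ≡ 4608^2 = 21233664 ≡ 4352 (mod 6379)
4608^4 ≡ 4352^2 = 18939904 ≡ 653 (mod 6379)
4608^8 ≡ 653^2 = 426409 ≡ 5395 (mod 6379)
4608^16 ≡ 5395^2 = 29106025 ≡ 5027 (mod 6379)
4608^32 ≡ 5027^2 = 25270729 ≡ 3510 (mod 6379)
4608^64 ≡ 3510^2 = 12320100 ≡ 2251 (mod 6379)
4608^128 ≡ 2251^2 = 5067001 ≡ 2075 (mod 6379)
4608^256 ≡ 2075^2 = 4305625 ≡ 6179 (mod 6379)
4608^390 = 4608^256 · 4608^128 · 4608^4 · 4608^2 ≡ 6179 · 2075 · 653 · 4352 (mod 6379).
Accumulate the product:
6179 · 2075 = 12821425 ≡ 6014
6014 · 653 = 3927142 ≡ 4057
4057 · 4352 = 17656064 ≡ 5371

5371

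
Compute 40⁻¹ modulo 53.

4

53 = 1*40 + 13
40 = 3*13 + 1
13 = 13*1 + 0
gcd(40, 53) = 1, so the inverse exists.
Back-substitute for 1:
1 = 1*40 − 3*13
  = −3*53 + 4*40
So 40⁻¹ ≡ 4 (mod 53).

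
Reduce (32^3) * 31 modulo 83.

(32)^3 ≡ 66 (mod 83)
66 * 31 = 2046 ≡ 54 (mod 83)

54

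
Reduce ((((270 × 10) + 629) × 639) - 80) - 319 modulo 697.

285

270 × 10 = 2700 ≡ 609 (mod 697)
609 + 629 = 1238 ≡ 541 (mod 697)
541 × 639 = 345699 ≡ 684 (mod 697)
684 - 80 = 604
604 - 319 = 285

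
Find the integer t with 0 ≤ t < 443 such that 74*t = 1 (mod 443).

6

443 = 5×74 + 73
74 = 1×73 + 1
73 = 73×1 + 0
gcd(74, 443) = 1, so the inverse exists.
Back-substitute for 1:
1 = 1×74 − 1×73
  = −1×443 + 6×74
So 74⁻¹ ≡ 6 (mod 443).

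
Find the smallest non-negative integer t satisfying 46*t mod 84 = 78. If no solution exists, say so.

gcd(46, 84) = 2, and 2 | 78, so solutions exist.
Divide through by 2: 23*t ≡ 39 mod 42.
23⁻¹ ≡ 11 (mod 42).
t ≡ 11*39 ≡ 9 (mod 42).
The smallest non-negative solution is t = 9.

9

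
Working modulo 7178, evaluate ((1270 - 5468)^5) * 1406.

2516

1270 - 5468 = -4198 ≡ 2980 (mod 7178)
(2980)^5 ≡ 2534 (mod 7178)
2534 * 1406 = 3562804 ≡ 2516 (mod 7178)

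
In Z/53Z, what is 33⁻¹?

By the extended Euclidean algorithm:
53 = 1·33 + 20
33 = 1·20 + 13
20 = 1·13 + 7
13 = 1·7 + 6
7 = 1·6 + 1
6 = 6·1 + 0
gcd(33, 53) = 1, so the inverse exists.
Bézout: 1 = 5·53 − 8·33.
So 33⁻¹ ≡ −8 ≡ 45 (mod 53).

45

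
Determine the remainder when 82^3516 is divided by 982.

48

3516 in binary is 110110111100, i.e. 3516 = 2048 + 1024 + 256 + 128 + 32 + 16 + 8 + 4.
82^1 ≡ 82 (mod 982)
82^2 ≡ 82^2 = 6724 ≡ 832 (mod 982)
82^4 ≡ 832^2 = 692224 ≡ 896 (mod 982)
82^8 ≡ 896^2 = 802816 ≡ 522 (mod 982)
82^16 ≡ 522^2 = 272484 ≡ 470 (mod 982)
82^32 ≡ 470^2 = 220900 ≡ 932 (mod 982)
82^64 ≡ 932^2 = 868624 ≡ 536 (mod 982)
82^128 ≡ 536^2 = 287296 ≡ 552 (mod 982)
82^256 ≡ 552^2 = 304704 ≡ 284 (mod 982)
82^512 ≡ 284^2 = 80656 ≡ 132 (mod 982)
82^1024 ≡ 132^2 = 17424 ≡ 730 (mod 982)
82^2048 ≡ 730^2 = 532900 ≡ 656 (mod 982)
82^3516 = 82^2048 × 82^1024 × 82^256 × 82^128 × 82^32 × 82^16 × 82^8 × 82^4 ≡ 656 × 730 × 284 × 552 × 932 × 470 × 522 × 896 (mod 982).
Accumulate the product:
656 × 730 = 478880 ≡ 646
646 × 284 = 183464 ≡ 812
812 × 552 = 448224 ≡ 432
432 × 932 = 402624 ≡ 4
4 × 470 = 1880 ≡ 898
898 × 522 = 468756 ≡ 342
342 × 896 = 306432 ≡ 48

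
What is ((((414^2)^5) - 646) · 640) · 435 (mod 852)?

(414)^2 ≡ 144 (mod 852)
(144)^5 ≡ 600 (mod 852)
600 - 646 = -46 ≡ 806 (mod 852)
806 · 640 = 515840 ≡ 380 (mod 852)
380 · 435 = 165300 ≡ 12 (mod 852)

12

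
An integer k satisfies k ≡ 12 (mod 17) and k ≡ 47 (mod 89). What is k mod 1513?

17⁻¹ mod 89: 17×21 ≡ 1 (mod 89), so 17⁻¹ ≡ 21.
k = 12 + 17×((47 − 12)×21 mod 89) = 12 + 17×23 = 403.
Check: 403 mod 17 = 12, 403 mod 89 = 47. ✓

403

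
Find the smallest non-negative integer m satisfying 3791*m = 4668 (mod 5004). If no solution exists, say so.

gcd(3791, 5004) = 1, so a unique solution mod 5004 exists.
3791⁻¹ ≡ 1679 (mod 5004).
m ≡ 1679*4668 ≡ 1308 (mod 5004).

1308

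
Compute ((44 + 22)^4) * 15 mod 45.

0

44 + 22 = 66 ≡ 21 (mod 45)
(21)^4 ≡ 36 (mod 45)
36 * 15 = 540 ≡ 0 (mod 45)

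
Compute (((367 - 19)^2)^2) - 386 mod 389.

367 - 19 = 348
(348)^2 ≡ 125 (mod 389)
(125)^2 ≡ 65 (mod 389)
65 - 386 = -321 ≡ 68 (mod 389)

68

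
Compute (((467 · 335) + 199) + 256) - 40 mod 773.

714

467 · 335 = 156445 ≡ 299 (mod 773)
299 + 199 = 498
498 + 256 = 754
754 - 40 = 714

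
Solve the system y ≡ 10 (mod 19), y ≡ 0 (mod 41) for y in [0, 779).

656

19⁻¹ mod 41: 19*13 ≡ 1 (mod 41), so 19⁻¹ ≡ 13.
y = 10 + 19*((0 − 10)*13 mod 41) = 10 + 19*34 = 656.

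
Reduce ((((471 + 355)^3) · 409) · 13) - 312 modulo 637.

471 + 355 = 826 ≡ 189 (mod 637)
(189)^3 ≡ 343 (mod 637)
343 · 409 = 140287 ≡ 147 (mod 637)
147 · 13 = 1911 ≡ 0 (mod 637)
0 - 312 = -312 ≡ 325 (mod 637)

325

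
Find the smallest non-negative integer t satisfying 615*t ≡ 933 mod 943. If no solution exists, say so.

gcd(615, 943) = 41, and 41 does not divide 933.
So the congruence has no solution.

no solution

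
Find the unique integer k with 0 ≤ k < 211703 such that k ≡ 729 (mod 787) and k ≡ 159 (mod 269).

787⁻¹ mod 269: 787·121 ≡ 1 (mod 269), so 787⁻¹ ≡ 121.
k = 729 + 787·((159 − 729)·121 mod 269) = 729 + 787·163 = 129010.

129010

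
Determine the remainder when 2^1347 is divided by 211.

18

Using repeated squaring:
1347 in binary is 10101000011, i.e. 1347 = 1024 + 256 + 64 + 2 + 1.
2^1 ≡ 2 (mod 211)
2^2 ≡ 2^2 = 4 (mod 211)
2^4 ≡ 4^2 = 16 (mod 211)
2^8 ≡ 16^2 = 256 ≡ 45 (mod 211)
2^16 ≡ 45^2 = 2025 ≡ 126 (mod 211)
2^32 ≡ 126^2 = 15876 ≡ 51 (mod 211)
2^64 ≡ 51^2 = 2601 ≡ 69 (mod 211)
2^128 ≡ 69^2 = 4761 ≡ 119 (mod 211)
2^256 ≡ 119^2 = 14161 ≡ 24 (mod 211)
2^512 ≡ 24^2 = 576 ≡ 154 (mod 211)
2^1024 ≡ 154^2 = 23716 ≡ 84 (mod 211)
2^1347 = 2^1024 · 2^256 · 2^64 · 2^2 · 2^1 ≡ 84 · 24 · 69 · 4 · 2 (mod 211).
Accumulate the product:
84 · 24 = 2016 ≡ 117
117 · 69 = 8073 ≡ 55
55 · 4 = 220 ≡ 9
9 · 2 = 18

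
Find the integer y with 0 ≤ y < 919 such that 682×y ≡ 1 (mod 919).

919 = 1*682 + 237
682 = 2*237 + 208
237 = 1*208 + 29
208 = 7*29 + 5
29 = 5*5 + 4
5 = 1*4 + 1
4 = 4*1 + 0
gcd(682, 919) = 1, so the inverse exists.
Back-substitute for 1:
1 = 1*5 − 1*4
  = −1*29 + 6*5
  = 6*208 − 43*29
  = −43*237 + 49*208
  = 49*682 − 141*237
  = −141*919 + 190*682
So 682⁻¹ ≡ 190 (mod 919).

190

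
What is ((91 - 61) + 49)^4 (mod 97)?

22

91 - 61 = 30
30 + 49 = 79
(79)^4 ≡ 22 (mod 97)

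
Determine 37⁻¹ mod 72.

37

Apply the Euclidean algorithm and back-substitute:
72 = 1*37 + 35
37 = 1*35 + 2
35 = 17*2 + 1
2 = 2*1 + 0
gcd(37, 72) = 1, so the inverse exists.
Back-substitute for 1:
1 = 1*35 − 17*2
  = −17*37 + 18*35
  = 18*72 − 35*37
So 37⁻¹ ≡ −35 ≡ 37 (mod 72).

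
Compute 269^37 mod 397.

Using repeated squaring:
37 in binary is 100101, i.e. 37 = 32 + 4 + 1.
269^1 ≡ 269 (mod 397)
269^2 ≡ 269^2 = 72361 ≡ 107 (mod 397)
269^4 ≡ 107^2 = 11449 ≡ 333 (mod 397)
269^8 ≡ 333^2 = 110889 ≡ 126 (mod 397)
269^16 ≡ 126^2 = 15876 ≡ 393 (mod 397)
269^32 ≡ 393^2 = 154449 ≡ 16 (mod 397)
269^37 = 269^32 · 269^4 · 269^1 ≡ 16 · 333 · 269 (mod 397).
Accumulate the product:
16 · 333 = 5328 ≡ 167
167 · 269 = 44923 ≡ 62

62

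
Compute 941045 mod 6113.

941045 = 153×6113 + 5756, so 941045 ≡ 5756 (mod 6113).

5756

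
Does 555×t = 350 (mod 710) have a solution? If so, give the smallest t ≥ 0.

126

gcd(555, 710) = 5, and 5 | 350, so solutions exist.
Divide through by 5: 111×t ≡ 70 (mod 142).
111⁻¹ ≡ 87 (mod 142).
t ≡ 87×70 ≡ 126 (mod 142).
The smallest non-negative solution is t = 126.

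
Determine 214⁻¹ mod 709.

By the extended Euclidean algorithm:
709 = 3*214 + 67
214 = 3*67 + 13
67 = 5*13 + 2
13 = 6*2 + 1
2 = 2*1 + 0
gcd(214, 709) = 1, so the inverse exists.
Back-substitute for 1:
1 = 1*13 − 6*2
  = −6*67 + 31*13
  = 31*214 − 99*67
  = −99*709 + 328*214
So 214⁻¹ ≡ 328 (mod 709).

328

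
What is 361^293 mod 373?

7

Using repeated squaring:
361^1 ≡ 361 (mod 373)
361^2 ≡ 361^2 = 130321 ≡ 144 (mod 373)
361^4 ≡ 144^2 = 20736 ≡ 221 (mod 373)
361^8 ≡ 221^2 = 48841 ≡ 351 (mod 373)
361^16 ≡ 351^2 = 123201 ≡ 111 (mod 373)
361^32 ≡ 111^2 = 12321 ≡ 12 (mod 373)
361^64 ≡ 12^2 = 144 (mod 373)
361^128 ≡ 144^2 = 20736 ≡ 221 (mod 373)
361^256 ≡ 221^2 = 48841 ≡ 351 (mod 373)
361^293 = 361^256 × 361^32 × 361^4 × 361^1 ≡ 351 × 12 × 221 × 361 (mod 373).
Accumulate the product:
351 × 12 = 4212 ≡ 109
109 × 221 = 24089 ≡ 217
217 × 361 = 78337 ≡ 7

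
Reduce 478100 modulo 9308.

3392

478100 = 51·9308 + 3392, so 478100 ≡ 3392 (mod 9308).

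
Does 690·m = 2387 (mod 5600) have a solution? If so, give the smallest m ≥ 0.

gcd(690, 5600) = 10, and 10 does not divide 2387.
So the congruence has no solution.

no solution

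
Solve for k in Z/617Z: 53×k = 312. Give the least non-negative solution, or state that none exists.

262

gcd(53, 617) = 1, so a unique solution mod 617 exists.
53⁻¹ ≡ 163 (mod 617).
k ≡ 163×312 ≡ 262 (mod 617).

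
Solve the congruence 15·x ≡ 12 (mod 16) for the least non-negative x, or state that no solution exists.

gcd(15, 16) = 1, so a unique solution mod 16 exists.
15⁻¹ ≡ 15 (mod 16).
x ≡ 15·12 ≡ 4 (mod 16).

4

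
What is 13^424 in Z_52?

13

424 in binary is 110101000, i.e. 424 = 256 + 128 + 32 + 8.
13^1 ≡ 13 (mod 52)
13^2 ≡ 13^2 = 169 ≡ 13 (mod 52)
13^4 ≡ 13^2 = 169 ≡ 13 (mod 52)
13^8 ≡ 13^2 = 169 ≡ 13 (mod 52)
13^16 ≡ 13^2 = 169 ≡ 13 (mod 52)
13^32 ≡ 13^2 = 169 ≡ 13 (mod 52)
13^64 ≡ 13^2 = 169 ≡ 13 (mod 52)
13^128 ≡ 13^2 = 169 ≡ 13 (mod 52)
13^256 ≡ 13^2 = 169 ≡ 13 (mod 52)
13^424 = 13^256 × 13^128 × 13^32 × 13^8 ≡ 13 × 13 × 13 × 13 (mod 52).
Accumulate the product:
13 × 13 = 169 ≡ 13
13 × 13 = 169 ≡ 13
13 × 13 = 169 ≡ 13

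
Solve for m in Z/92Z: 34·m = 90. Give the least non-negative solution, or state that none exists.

gcd(34, 92) = 2, and 2 | 90, so solutions exist.
Divide through by 2: 17·m = 45 (mod 46).
17⁻¹ ≡ 19 (mod 46).
m ≡ 19·45 ≡ 27 (mod 46).
The smallest non-negative solution is m = 27.

27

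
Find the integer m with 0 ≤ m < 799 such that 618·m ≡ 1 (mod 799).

799 = 1*618 + 181
618 = 3*181 + 75
181 = 2*75 + 31
75 = 2*31 + 13
31 = 2*13 + 5
13 = 2*5 + 3
5 = 1*3 + 2
3 = 1*2 + 1
2 = 2*1 + 0
gcd(618, 799) = 1, so the inverse exists.
Back-substitute for 1:
1 = 1*3 − 1*2
  = −1*5 + 2*3
  = 2*13 − 5*5
  = −5*31 + 12*13
  = 12*75 − 29*31
  = −29*181 + 70*75
  = 70*618 − 239*181
  = −239*799 + 309*618
So 618⁻¹ ≡ 309 (mod 799).

309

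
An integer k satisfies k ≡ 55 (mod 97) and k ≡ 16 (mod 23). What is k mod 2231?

97⁻¹ mod 23: 97·14 ≡ 1 (mod 23), so 97⁻¹ ≡ 14.
k = 55 + 97·((16 − 55)·14 mod 23) = 55 + 97·6 = 637.
Check: 637 mod 97 = 55, 637 mod 23 = 16. ✓

637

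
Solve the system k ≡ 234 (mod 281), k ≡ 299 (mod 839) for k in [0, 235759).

281⁻¹ mod 839: 281·630 ≡ 1 (mod 839), so 281⁻¹ ≡ 630.
k = 234 + 281·((299 − 234)·630 mod 839) = 234 + 281·678 = 190752.

190752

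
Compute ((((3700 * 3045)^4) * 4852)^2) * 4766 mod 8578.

2890

3700 * 3045 = 11266500 ≡ 3586 (mod 8578)
(3586)^4 ≡ 5096 (mod 8578)
5096 * 4852 = 24725792 ≡ 3996 (mod 8578)
(3996)^2 ≡ 4358 (mod 8578)
4358 * 4766 = 20770228 ≡ 2890 (mod 8578)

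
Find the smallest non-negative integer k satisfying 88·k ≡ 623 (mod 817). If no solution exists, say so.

462

gcd(88, 817) = 1, so a unique solution mod 817 exists.
88⁻¹ ≡ 65 (mod 817).
k ≡ 65·623 ≡ 462 (mod 817).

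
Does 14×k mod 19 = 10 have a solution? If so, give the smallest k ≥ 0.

gcd(14, 19) = 1, so a unique solution mod 19 exists.
14⁻¹ ≡ 15 (mod 19).
k ≡ 15×10 ≡ 17 (mod 19).

17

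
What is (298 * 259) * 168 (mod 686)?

298 * 259 = 77182 ≡ 350 (mod 686)
350 * 168 = 58800 ≡ 490 (mod 686)

490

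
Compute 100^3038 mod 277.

28

Using repeated squaring:
3038 in binary is 101111011110, i.e. 3038 = 2048 + 512 + 256 + 128 + 64 + 16 + 8 + 4 + 2.
100^1 ≡ 100 (mod 277)
100^2 ≡ 100^2 = 10000 ≡ 28 (mod 277)
100^4 ≡ 28^2 = 784 ≡ 230 (mod 277)
100^8 ≡ 230^2 = 52900 ≡ 270 (mod 277)
100^16 ≡ 270^2 = 72900 ≡ 49 (mod 277)
100^32 ≡ 49^2 = 2401 ≡ 185 (mod 277)
100^64 ≡ 185^2 = 34225 ≡ 154 (mod 277)
100^128 ≡ 154^2 = 23716 ≡ 171 (mod 277)
100^256 ≡ 171^2 = 29241 ≡ 156 (mod 277)
100^512 ≡ 156^2 = 24336 ≡ 237 (mod 277)
100^1024 ≡ 237^2 = 56169 ≡ 215 (mod 277)
100^2048 ≡ 215^2 = 46225 ≡ 243 (mod 277)
100^3038 = 100^2048 × 100^512 × 100^256 × 100^128 × 100^64 × 100^16 × 100^8 × 100^4 × 100^2 ≡ 243 × 237 × 156 × 171 × 154 × 49 × 270 × 230 × 28 (mod 277).
Accumulate the product:
243 × 237 = 57591 ≡ 252
252 × 156 = 39312 ≡ 255
255 × 171 = 43605 ≡ 116
116 × 154 = 17864 ≡ 136
136 × 49 = 6664 ≡ 16
16 × 270 = 4320 ≡ 165
165 × 230 = 37950 ≡ 1
1 × 28 = 28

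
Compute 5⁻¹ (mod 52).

Run the extended Euclidean algorithm:
52 = 10*5 + 2
5 = 2*2 + 1
2 = 2*1 + 0
gcd(5, 52) = 1, so the inverse exists.
Back-substitute for 1:
1 = 1*5 − 2*2
  = −2*52 + 21*5
So 5⁻¹ ≡ 21 (mod 52).

21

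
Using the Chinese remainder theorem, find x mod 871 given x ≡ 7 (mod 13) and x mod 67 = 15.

13⁻¹ mod 67: 13×31 ≡ 1 (mod 67), so 13⁻¹ ≡ 31.
x = 7 + 13×((15 − 7)×31 mod 67) = 7 + 13×47 = 618.
Check: 618 mod 13 = 7, 618 mod 67 = 15. ✓

618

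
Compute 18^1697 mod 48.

Compute successive squares:
1697 in binary is 11010100001, i.e. 1697 = 1024 + 512 + 128 + 32 + 1.
18^1 ≡ 18 (mod 48)
18^2 ≡ 18^2 = 324 ≡ 36 (mod 48)
18^4 ≡ 36^2 = 1296 ≡ 0 (mod 48)
18^8 ≡ 0^2 = 0 (mod 48)
18^16 ≡ 0^2 = 0 (mod 48)
18^32 ≡ 0^2 = 0 (mod 48)
18^64 ≡ 0^2 = 0 (mod 48)
18^128 ≡ 0^2 = 0 (mod 48)
18^256 ≡ 0^2 = 0 (mod 48)
18^512 ≡ 0^2 = 0 (mod 48)
18^1024 ≡ 0^2 = 0 (mod 48)
18^1697 = 18^1024 * 18^512 * 18^128 * 18^32 * 18^1 ≡ 0 * 0 * 0 * 0 * 18 (mod 48).
Accumulate the product:
0 * 0 = 0
0 * 0 = 0
0 * 0 = 0
0 * 18 = 0

0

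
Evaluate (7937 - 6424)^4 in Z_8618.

7937 - 6424 = 1513
(1513)^4 ≡ 3125 (mod 8618)

3125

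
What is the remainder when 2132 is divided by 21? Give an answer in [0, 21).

2132 = 101·21 + 11, so 2132 ≡ 11 (mod 21).

11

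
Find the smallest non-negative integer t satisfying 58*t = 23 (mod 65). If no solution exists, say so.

gcd(58, 65) = 1, so a unique solution mod 65 exists.
58⁻¹ ≡ 37 (mod 65).
t ≡ 37*23 ≡ 6 (mod 65).

6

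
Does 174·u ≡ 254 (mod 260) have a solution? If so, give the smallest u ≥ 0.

121

gcd(174, 260) = 2, and 2 | 254, so solutions exist.
Divide through by 2: 87·u ≡ 127 (mod 130).
87⁻¹ ≡ 3 (mod 130).
u ≡ 3·127 ≡ 121 (mod 130).
The smallest non-negative solution is u = 121.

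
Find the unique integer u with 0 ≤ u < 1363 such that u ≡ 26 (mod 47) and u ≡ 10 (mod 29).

47⁻¹ mod 29: 47×21 ≡ 1 (mod 29), so 47⁻¹ ≡ 21.
u = 26 + 47×((10 − 26)×21 mod 29) = 26 + 47×12 = 590.

590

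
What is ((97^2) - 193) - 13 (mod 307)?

300

(97)^2 ≡ 199 (mod 307)
199 - 193 = 6
6 - 13 = -7 ≡ 300 (mod 307)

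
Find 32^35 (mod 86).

35 in binary is 100011, i.e. 35 = 32 + 2 + 1.
32^1 ≡ 32 (mod 86)
32^2 ≡ 32^2 = 1024 ≡ 78 (mod 86)
32^4 ≡ 78^2 = 6084 ≡ 64 (mod 86)
32^8 ≡ 64^2 = 4096 ≡ 54 (mod 86)
32^16 ≡ 54^2 = 2916 ≡ 78 (mod 86)
32^32 ≡ 78^2 = 6084 ≡ 64 (mod 86)
32^35 = 32^32 · 32^2 · 32^1 ≡ 64 · 78 · 32 (mod 86).
Accumulate the product:
64 · 78 = 4992 ≡ 4
4 · 32 = 128 ≡ 42

42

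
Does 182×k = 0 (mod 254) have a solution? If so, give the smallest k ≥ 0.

0

gcd(182, 254) = 2, and 2 | 0, so solutions exist.
Divide through by 2: 91×k ≡ 0 (mod 127).
91⁻¹ ≡ 67 (mod 127).
k ≡ 67×0 ≡ 0 (mod 127).
The smallest non-negative solution is k = 0.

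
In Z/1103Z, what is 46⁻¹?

24

By the extended Euclidean algorithm:
1103 = 23·46 + 45
46 = 1·45 + 1
45 = 45·1 + 0
gcd(46, 1103) = 1, so the inverse exists.
Bézout: 1 = −1·1103 + 24·46.
So 46⁻¹ ≡ 24 (mod 1103).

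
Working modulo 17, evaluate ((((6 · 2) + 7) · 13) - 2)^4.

4

6 · 2 = 12
12 + 7 = 19 ≡ 2 (mod 17)
2 · 13 = 26 ≡ 9 (mod 17)
9 - 2 = 7
(7)^4 ≡ 4 (mod 17)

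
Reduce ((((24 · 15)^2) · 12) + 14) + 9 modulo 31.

15

24 · 15 = 360 ≡ 19 (mod 31)
(19)^2 ≡ 20 (mod 31)
20 · 12 = 240 ≡ 23 (mod 31)
23 + 14 = 37 ≡ 6 (mod 31)
6 + 9 = 15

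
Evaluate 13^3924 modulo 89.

25

Using repeated squaring:
13^1 ≡ 13 (mod 89)
13^2 ≡ 13^2 = 169 ≡ 80 (mod 89)
13^4 ≡ 80^2 = 6400 ≡ 81 (mod 89)
13^8 ≡ 81^2 = 6561 ≡ 64 (mod 89)
13^16 ≡ 64^2 = 4096 ≡ 2 (mod 89)
13^32 ≡ 2^2 = 4 (mod 89)
13^64 ≡ 4^2 = 16 (mod 89)
13^128 ≡ 16^2 = 256 ≡ 78 (mod 89)
13^256 ≡ 78^2 = 6084 ≡ 32 (mod 89)
13^512 ≡ 32^2 = 1024 ≡ 45 (mod 89)
13^1024 ≡ 45^2 = 2025 ≡ 67 (mod 89)
13^2048 ≡ 67^2 = 4489 ≡ 39 (mod 89)
13^3924 = 13^2048 · 13^1024 · 13^512 · 13^256 · 13^64 · 13^16 · 13^4 ≡ 39 · 67 · 45 · 32 · 16 · 2 · 81 (mod 89).
Accumulate the product:
39 · 67 = 2613 ≡ 32
32 · 45 = 1440 ≡ 16
16 · 32 = 512 ≡ 67
67 · 16 = 1072 ≡ 4
4 · 2 = 8
8 · 81 = 648 ≡ 25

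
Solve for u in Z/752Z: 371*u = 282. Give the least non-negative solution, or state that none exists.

94

gcd(371, 752) = 1, so a unique solution mod 752 exists.
371⁻¹ ≡ 75 (mod 752).
u ≡ 75*282 ≡ 94 (mod 752).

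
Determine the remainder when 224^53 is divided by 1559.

578

Compute successive squares:
53 in binary is 110101, i.e. 53 = 32 + 16 + 4 + 1.
224^1 ≡ 224 (mod 1559)
224^2 ≡ 224^2 = 50176 ≡ 288 (mod 1559)
224^4 ≡ 288^2 = 82944 ≡ 317 (mod 1559)
224^8 ≡ 317^2 = 100489 ≡ 713 (mod 1559)
224^16 ≡ 713^2 = 508369 ≡ 135 (mod 1559)
224^32 ≡ 135^2 = 18225 ≡ 1076 (mod 1559)
224^53 = 224^32 · 224^16 · 224^4 · 224^1 ≡ 1076 · 135 · 317 · 224 (mod 1559).
Accumulate the product:
1076 · 135 = 145260 ≡ 273
273 · 317 = 86541 ≡ 796
796 · 224 = 178304 ≡ 578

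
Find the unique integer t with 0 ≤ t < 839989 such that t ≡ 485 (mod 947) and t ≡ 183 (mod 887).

947⁻¹ mod 887: 947*547 ≡ 1 (mod 887), so 947⁻¹ ≡ 547.
t = 485 + 947*((183 − 485)*547 mod 887) = 485 + 947*675 = 639710.
Check: 639710 mod 947 = 485, 639710 mod 887 = 183. ✓

639710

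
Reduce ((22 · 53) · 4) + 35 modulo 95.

44

22 · 53 = 1166 ≡ 26 (mod 95)
26 · 4 = 104 ≡ 9 (mod 95)
9 + 35 = 44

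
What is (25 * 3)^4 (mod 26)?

3

25 * 3 = 75 ≡ 23 (mod 26)
(23)^4 ≡ 3 (mod 26)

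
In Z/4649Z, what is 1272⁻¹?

By the extended Euclidean algorithm:
4649 = 3·1272 + 833
1272 = 1·833 + 439
833 = 1·439 + 394
439 = 1·394 + 45
394 = 8·45 + 34
45 = 1·34 + 11
34 = 3·11 + 1
11 = 11·1 + 0
gcd(1272, 4649) = 1, so the inverse exists.
Back-substitute for 1:
1 = 1·34 − 3·11
  = −3·45 + 4·34
  = 4·394 − 35·45
  = −35·439 + 39·394
  = 39·833 − 74·439
  = −74·1272 + 113·833
  = 113·4649 − 413·1272
So 1272⁻¹ ≡ −413 ≡ 4236 (mod 4649).

4236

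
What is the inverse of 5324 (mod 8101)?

7150

8101 = 1×5324 + 2777
5324 = 1×2777 + 2547
2777 = 1×2547 + 230
2547 = 11×230 + 17
230 = 13×17 + 9
17 = 1×9 + 8
9 = 1×8 + 1
8 = 8×1 + 0
gcd(5324, 8101) = 1, so the inverse exists.
Bézout: 1 = 625×8101 − 951×5324.
So 5324⁻¹ ≡ −951 ≡ 7150 (mod 8101).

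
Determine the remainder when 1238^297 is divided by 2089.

By square-and-multiply:
297 in binary is 100101001, i.e. 297 = 256 + 32 + 8 + 1.
1238^1 ≡ 1238 (mod 2089)
1238^2 ≡ 1238^2 = 1532644 ≡ 1407 (mod 2089)
1238^4 ≡ 1407^2 = 1979649 ≡ 1366 (mod 2089)
1238^8 ≡ 1366^2 = 1865956 ≡ 479 (mod 2089)
1238^16 ≡ 479^2 = 229441 ≡ 1740 (mod 2089)
1238^32 ≡ 1740^2 = 3027600 ≡ 639 (mod 2089)
1238^64 ≡ 639^2 = 408321 ≡ 966 (mod 2089)
1238^128 ≡ 966^2 = 933156 ≡ 1462 (mod 2089)
1238^256 ≡ 1462^2 = 2137444 ≡ 397 (mod 2089)
1238^297 = 1238^256 * 1238^32 * 1238^8 * 1238^1 ≡ 397 * 639 * 479 * 1238 (mod 2089).
Accumulate the product:
397 * 639 = 253683 ≡ 914
914 * 479 = 437806 ≡ 1205
1205 * 1238 = 1491790 ≡ 244

244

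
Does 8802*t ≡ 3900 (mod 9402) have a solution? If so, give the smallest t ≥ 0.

gcd(8802, 9402) = 6, and 6 | 3900, so solutions exist.
Divide through by 6: 1467*t mod 1567 = 650.
1467⁻¹ ≡ 47 (mod 1567).
t ≡ 47*650 ≡ 777 (mod 1567).
The smallest non-negative solution is t = 777.

777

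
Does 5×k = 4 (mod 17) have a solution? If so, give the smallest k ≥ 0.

11

gcd(5, 17) = 1, so a unique solution mod 17 exists.
5⁻¹ ≡ 7 (mod 17).
k ≡ 7×4 ≡ 11 (mod 17).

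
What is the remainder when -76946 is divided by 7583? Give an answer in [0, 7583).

-76946 = -11×7583 + 6467, so -76946 ≡ 6467 (mod 7583).

6467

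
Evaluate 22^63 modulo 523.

Compute successive squares:
63 in binary is 111111, i.e. 63 = 32 + 16 + 8 + 4 + 2 + 1.
22^1 ≡ 22 (mod 523)
22^2 ≡ 22^2 = 484 (mod 523)
22^4 ≡ 484^2 = 234256 ≡ 475 (mod 523)
22^8 ≡ 475^2 = 225625 ≡ 212 (mod 523)
22^16 ≡ 212^2 = 44944 ≡ 489 (mod 523)
22^32 ≡ 489^2 = 239121 ≡ 110 (mod 523)
22^63 = 22^32 × 22^16 × 22^8 × 22^4 × 22^2 × 22^1 ≡ 110 × 489 × 212 × 475 × 484 × 22 (mod 523).
Accumulate the product:
110 × 489 = 53790 ≡ 444
444 × 212 = 94128 ≡ 511
511 × 475 = 242725 ≡ 53
53 × 484 = 25652 ≡ 25
25 × 22 = 550 ≡ 27

27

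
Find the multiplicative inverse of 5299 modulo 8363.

By the extended Euclidean algorithm:
8363 = 1·5299 + 3064
5299 = 1·3064 + 2235
3064 = 1·2235 + 829
2235 = 2·829 + 577
829 = 1·577 + 252
577 = 2·252 + 73
252 = 3·73 + 33
73 = 2·33 + 7
33 = 4·7 + 5
7 = 1·5 + 2
5 = 2·2 + 1
2 = 2·1 + 0
gcd(5299, 8363) = 1, so the inverse exists.
Back-substitute for 1:
1 = 1·5 − 2·2
  = −2·7 + 3·5
  = 3·33 − 14·7
  = −14·73 + 31·33
  = 31·252 − 107·73
  = −107·577 + 245·252
  = 245·829 − 352·577
  = −352·2235 + 949·829
  = 949·3064 − 1301·2235
  = −1301·5299 + 2250·3064
  = 2250·8363 − 3551·5299
So 5299⁻¹ ≡ −3551 ≡ 4812 (mod 8363).

4812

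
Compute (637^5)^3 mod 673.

507

(637)^5 ≡ 182 (mod 673)
(182)^3 ≡ 507 (mod 673)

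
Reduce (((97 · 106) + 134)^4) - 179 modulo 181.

97 · 106 = 10282 ≡ 146 (mod 181)
146 + 134 = 280 ≡ 99 (mod 181)
(99)^4 ≡ 5 (mod 181)
5 - 179 = -174 ≡ 7 (mod 181)

7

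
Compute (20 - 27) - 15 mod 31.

9

20 - 27 = -7 ≡ 24 (mod 31)
24 - 15 = 9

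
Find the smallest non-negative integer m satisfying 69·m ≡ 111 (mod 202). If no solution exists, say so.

107

gcd(69, 202) = 1, so a unique solution mod 202 exists.
69⁻¹ ≡ 41 (mod 202).
m ≡ 41·111 ≡ 107 (mod 202).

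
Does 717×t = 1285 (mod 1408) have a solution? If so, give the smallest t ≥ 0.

gcd(717, 1408) = 1, so a unique solution mod 1408 exists.
717⁻¹ ≡ 1029 (mod 1408).
t ≡ 1029×1285 ≡ 153 (mod 1408).

153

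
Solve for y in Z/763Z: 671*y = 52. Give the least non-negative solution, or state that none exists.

298

gcd(671, 763) = 1, so a unique solution mod 763 exists.
671⁻¹ ≡ 622 (mod 763).
y ≡ 622*52 ≡ 298 (mod 763).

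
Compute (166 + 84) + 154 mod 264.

140

166 + 84 = 250
250 + 154 = 404 ≡ 140 (mod 264)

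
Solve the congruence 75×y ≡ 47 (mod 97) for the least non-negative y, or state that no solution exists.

64

gcd(75, 97) = 1, so a unique solution mod 97 exists.
75⁻¹ ≡ 22 (mod 97).
y ≡ 22×47 ≡ 64 (mod 97).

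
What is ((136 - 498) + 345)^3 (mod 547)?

136 - 498 = -362 ≡ 185 (mod 547)
185 + 345 = 530
(530)^3 ≡ 10 (mod 547)

10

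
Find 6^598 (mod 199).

Using repeated squaring:
6^1 ≡ 6 (mod 199)
6^2 ≡ 6^2 = 36 (mod 199)
6^4 ≡ 36^2 = 1296 ≡ 102 (mod 199)
6^8 ≡ 102^2 = 10404 ≡ 56 (mod 199)
6^16 ≡ 56^2 = 3136 ≡ 151 (mod 199)
6^32 ≡ 151^2 = 22801 ≡ 115 (mod 199)
6^64 ≡ 115^2 = 13225 ≡ 91 (mod 199)
6^128 ≡ 91^2 = 8281 ≡ 122 (mod 199)
6^256 ≡ 122^2 = 14884 ≡ 158 (mod 199)
6^512 ≡ 158^2 = 24964 ≡ 89 (mod 199)
6^598 = 6^512 · 6^64 · 6^16 · 6^4 · 6^2 ≡ 89 · 91 · 151 · 102 · 36 (mod 199).
Accumulate the product:
89 · 91 = 8099 ≡ 139
139 · 151 = 20989 ≡ 94
94 · 102 = 9588 ≡ 36
36 · 36 = 1296 ≡ 102

102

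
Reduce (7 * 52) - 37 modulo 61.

22

7 * 52 = 364 ≡ 59 (mod 61)
59 - 37 = 22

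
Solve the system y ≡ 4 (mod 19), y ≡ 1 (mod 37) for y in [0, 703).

593

19⁻¹ mod 37: 19×2 ≡ 1 (mod 37), so 19⁻¹ ≡ 2.
y = 4 + 19×((1 − 4)×2 mod 37) = 4 + 19×31 = 593.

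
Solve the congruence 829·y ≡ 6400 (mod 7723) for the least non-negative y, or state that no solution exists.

2551

gcd(829, 7723) = 1, so a unique solution mod 7723 exists.
829⁻¹ ≡ 5748 (mod 7723).
y ≡ 5748·6400 ≡ 2551 (mod 7723).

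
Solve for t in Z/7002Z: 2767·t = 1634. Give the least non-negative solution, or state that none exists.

gcd(2767, 7002) = 1, so a unique solution mod 7002 exists.
2767⁻¹ ≡ 2113 (mod 7002).
t ≡ 2113·1634 ≡ 656 (mod 7002).

656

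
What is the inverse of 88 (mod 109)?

83

Apply the Euclidean algorithm and back-substitute:
109 = 1·88 + 21
88 = 4·21 + 4
21 = 5·4 + 1
4 = 4·1 + 0
gcd(88, 109) = 1, so the inverse exists.
Back-substitute for 1:
1 = 1·21 − 5·4
  = −5·88 + 21·21
  = 21·109 − 26·88
So 88⁻¹ ≡ −26 ≡ 83 (mod 109).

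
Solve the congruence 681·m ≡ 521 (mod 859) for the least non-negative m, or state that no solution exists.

581

gcd(681, 859) = 1, so a unique solution mod 859 exists.
681⁻¹ ≡ 748 (mod 859).
m ≡ 748·521 ≡ 581 (mod 859).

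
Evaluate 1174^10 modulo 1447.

10 in binary is 1010, i.e. 10 = 8 + 2.
1174^1 ≡ 1174 (mod 1447)
1174^2 ≡ 1174^2 = 1378276 ≡ 732 (mod 1447)
1174^4 ≡ 732^2 = 535824 ≡ 434 (mod 1447)
1174^8 ≡ 434^2 = 188356 ≡ 246 (mod 1447)
1174^10 = 1174^8 × 1174^2 ≡ 246 × 732 (mod 1447).
246 × 732 = 180072 ≡ 644 (mod 1447).

644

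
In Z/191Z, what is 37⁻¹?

191 = 5·37 + 6
37 = 6·6 + 1
6 = 6·1 + 0
gcd(37, 191) = 1, so the inverse exists.
Bézout: 1 = −6·191 + 31·37.
So 37⁻¹ ≡ 31 (mod 191).

31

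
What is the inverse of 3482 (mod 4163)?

2433

By the extended Euclidean algorithm:
4163 = 1×3482 + 681
3482 = 5×681 + 77
681 = 8×77 + 65
77 = 1×65 + 12
65 = 5×12 + 5
12 = 2×5 + 2
5 = 2×2 + 1
2 = 2×1 + 0
gcd(3482, 4163) = 1, so the inverse exists.
Back-substitute for 1:
1 = 1×5 − 2×2
  = −2×12 + 5×5
  = 5×65 − 27×12
  = −27×77 + 32×65
  = 32×681 − 283×77
  = −283×3482 + 1447×681
  = 1447×4163 − 1730×3482
So 3482⁻¹ ≡ −1730 ≡ 2433 (mod 4163).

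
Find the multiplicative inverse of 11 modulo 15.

15 = 1·11 + 4
11 = 2·4 + 3
4 = 1·3 + 1
3 = 3·1 + 0
gcd(11, 15) = 1, so the inverse exists.
Bézout: 1 = 3·15 − 4·11.
So 11⁻¹ ≡ −4 ≡ 11 (mod 15).

11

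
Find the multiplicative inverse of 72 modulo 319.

288

Run the extended Euclidean algorithm:
319 = 4·72 + 31
72 = 2·31 + 10
31 = 3·10 + 1
10 = 10·1 + 0
gcd(72, 319) = 1, so the inverse exists.
Back-substitute for 1:
1 = 1·31 − 3·10
  = −3·72 + 7·31
  = 7·319 − 31·72
So 72⁻¹ ≡ −31 ≡ 288 (mod 319).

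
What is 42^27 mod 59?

10

Compute successive squares:
42^1 ≡ 42 (mod 59)
42^2 ≡ 42^2 = 1764 ≡ 53 (mod 59)
42^4 ≡ 53^2 = 2809 ≡ 36 (mod 59)
42^8 ≡ 36^2 = 1296 ≡ 57 (mod 59)
42^16 ≡ 57^2 = 3249 ≡ 4 (mod 59)
42^27 = 42^16 * 42^8 * 42^2 * 42^1 ≡ 4 * 57 * 53 * 42 (mod 59).
Accumulate the product:
4 * 57 = 228 ≡ 51
51 * 53 = 2703 ≡ 48
48 * 42 = 2016 ≡ 10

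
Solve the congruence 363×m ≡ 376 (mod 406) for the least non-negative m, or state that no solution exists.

gcd(363, 406) = 1, so a unique solution mod 406 exists.
363⁻¹ ≡ 321 (mod 406).
m ≡ 321×376 ≡ 114 (mod 406).

114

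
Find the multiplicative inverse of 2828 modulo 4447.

By the extended Euclidean algorithm:
4447 = 1×2828 + 1619
2828 = 1×1619 + 1209
1619 = 1×1209 + 410
1209 = 2×410 + 389
410 = 1×389 + 21
389 = 18×21 + 11
21 = 1×11 + 10
11 = 1×10 + 1
10 = 10×1 + 0
gcd(2828, 4447) = 1, so the inverse exists.
Back-substitute for 1:
1 = 1×11 − 1×10
  = −1×21 + 2×11
  = 2×389 − 37×21
  = −37×410 + 39×389
  = 39×1209 − 115×410
  = −115×1619 + 154×1209
  = 154×2828 − 269×1619
  = −269×4447 + 423×2828
So 2828⁻¹ ≡ 423 (mod 4447).

423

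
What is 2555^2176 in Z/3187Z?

By square-and-multiply:
2176 in binary is 100010000000, i.e. 2176 = 2048 + 128.
2555^1 ≡ 2555 (mod 3187)
2555^2 ≡ 2555^2 = 6528025 ≡ 1049 (mod 3187)
2555^4 ≡ 1049^2 = 1100401 ≡ 886 (mod 3187)
2555^8 ≡ 886^2 = 784996 ≡ 994 (mod 3187)
2555^16 ≡ 994^2 = 988036 ≡ 66 (mod 3187)
2555^32 ≡ 66^2 = 4356 ≡ 1169 (mod 3187)
2555^64 ≡ 1169^2 = 1366561 ≡ 2525 (mod 3187)
2555^128 ≡ 2525^2 = 6375625 ≡ 1625 (mod 3187)
2555^256 ≡ 1625^2 = 2640625 ≡ 1789 (mod 3187)
2555^512 ≡ 1789^2 = 3200521 ≡ 773 (mod 3187)
2555^1024 ≡ 773^2 = 597529 ≡ 1560 (mod 3187)
2555^2048 ≡ 1560^2 = 2433600 ≡ 1919 (mod 3187)
2555^2176 = 2555^2048 * 2555^128 ≡ 1919 * 1625 (mod 3187).
1919 * 1625 = 3118375 ≡ 1489 (mod 3187).

1489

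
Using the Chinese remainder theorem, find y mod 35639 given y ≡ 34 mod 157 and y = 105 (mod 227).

16676

157⁻¹ mod 227: 157×107 ≡ 1 (mod 227), so 157⁻¹ ≡ 107.
y = 34 + 157×((105 − 34)×107 mod 227) = 34 + 157×106 = 16676.
Check: 16676 mod 157 = 34, 16676 mod 227 = 105. ✓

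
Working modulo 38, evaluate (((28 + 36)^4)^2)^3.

28 + 36 = 64 ≡ 26 (mod 38)
(26)^4 ≡ 26 (mod 38)
(26)^2 ≡ 30 (mod 38)
(30)^3 ≡ 20 (mod 38)

20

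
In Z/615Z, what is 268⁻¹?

By the extended Euclidean algorithm:
615 = 2*268 + 79
268 = 3*79 + 31
79 = 2*31 + 17
31 = 1*17 + 14
17 = 1*14 + 3
14 = 4*3 + 2
3 = 1*2 + 1
2 = 2*1 + 0
gcd(268, 615) = 1, so the inverse exists.
Back-substitute for 1:
1 = 1*3 − 1*2
  = −1*14 + 5*3
  = 5*17 − 6*14
  = −6*31 + 11*17
  = 11*79 − 28*31
  = −28*268 + 95*79
  = 95*615 − 218*268
So 268⁻¹ ≡ −218 ≡ 397 (mod 615).

397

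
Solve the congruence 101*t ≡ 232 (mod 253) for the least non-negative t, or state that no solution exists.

105

gcd(101, 253) = 1, so a unique solution mod 253 exists.
101⁻¹ ≡ 248 (mod 253).
t ≡ 248*232 ≡ 105 (mod 253).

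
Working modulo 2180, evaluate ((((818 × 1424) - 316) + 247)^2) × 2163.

818 × 1424 = 1164832 ≡ 712 (mod 2180)
712 - 316 = 396
396 + 247 = 643
(643)^2 ≡ 1429 (mod 2180)
1429 × 2163 = 3090927 ≡ 1867 (mod 2180)

1867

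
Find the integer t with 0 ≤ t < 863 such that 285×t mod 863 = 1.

539

Apply the Euclidean algorithm and back-substitute:
863 = 3·285 + 8
285 = 35·8 + 5
8 = 1·5 + 3
5 = 1·3 + 2
3 = 1·2 + 1
2 = 2·1 + 0
gcd(285, 863) = 1, so the inverse exists.
Back-substitute for 1:
1 = 1·3 − 1·2
  = −1·5 + 2·3
  = 2·8 − 3·5
  = −3·285 + 107·8
  = 107·863 − 324·285
So 285⁻¹ ≡ −324 ≡ 539 (mod 863).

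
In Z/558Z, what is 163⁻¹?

469

558 = 3·163 + 69
163 = 2·69 + 25
69 = 2·25 + 19
25 = 1·19 + 6
19 = 3·6 + 1
6 = 6·1 + 0
gcd(163, 558) = 1, so the inverse exists.
Bézout: 1 = 26·558 − 89·163.
So 163⁻¹ ≡ −89 ≡ 469 (mod 558).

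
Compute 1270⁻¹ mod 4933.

2886

By the extended Euclidean algorithm:
4933 = 3×1270 + 1123
1270 = 1×1123 + 147
1123 = 7×147 + 94
147 = 1×94 + 53
94 = 1×53 + 41
53 = 1×41 + 12
41 = 3×12 + 5
12 = 2×5 + 2
5 = 2×2 + 1
2 = 2×1 + 0
gcd(1270, 4933) = 1, so the inverse exists.
Bézout: 1 = 527×4933 − 2047×1270.
So 1270⁻¹ ≡ −2047 ≡ 2886 (mod 4933).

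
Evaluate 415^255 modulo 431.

Using repeated squaring:
255 in binary is 11111111, i.e. 255 = 128 + 64 + 32 + 16 + 8 + 4 + 2 + 1.
415^1 ≡ 415 (mod 431)
415^2 ≡ 415^2 = 172225 ≡ 256 (mod 431)
415^4 ≡ 256^2 = 65536 ≡ 24 (mod 431)
415^8 ≡ 24^2 = 576 ≡ 145 (mod 431)
415^16 ≡ 145^2 = 21025 ≡ 337 (mod 431)
415^32 ≡ 337^2 = 113569 ≡ 216 (mod 431)
415^64 ≡ 216^2 = 46656 ≡ 108 (mod 431)
415^128 ≡ 108^2 = 11664 ≡ 27 (mod 431)
415^255 = 415^128 · 415^64 · 415^32 · 415^16 · 415^8 · 415^4 · 415^2 · 415^1 ≡ 27 · 108 · 216 · 337 · 145 · 24 · 256 · 415 (mod 431).
Accumulate the product:
27 · 108 = 2916 ≡ 330
330 · 216 = 71280 ≡ 165
165 · 337 = 55605 ≡ 6
6 · 145 = 870 ≡ 8
8 · 24 = 192
192 · 256 = 49152 ≡ 18
18 · 415 = 7470 ≡ 143

143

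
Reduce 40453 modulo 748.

61

40453 = 54×748 + 61, so 40453 ≡ 61 (mod 748).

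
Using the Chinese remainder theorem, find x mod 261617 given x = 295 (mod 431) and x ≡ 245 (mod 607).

241224

431⁻¹ mod 607: 431*438 ≡ 1 (mod 607), so 431⁻¹ ≡ 438.
x = 295 + 431*((245 − 295)*438 mod 607) = 295 + 431*559 = 241224.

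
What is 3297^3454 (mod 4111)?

3885

3297^1 ≡ 3297 (mod 4111)
3297^2 ≡ 3297^2 = 10870209 ≡ 725 (mod 4111)
3297^4 ≡ 725^2 = 525625 ≡ 3528 (mod 4111)
3297^8 ≡ 3528^2 = 12446784 ≡ 2787 (mod 4111)
3297^16 ≡ 2787^2 = 7767369 ≡ 1690 (mod 4111)
3297^32 ≡ 1690^2 = 2856100 ≡ 3066 (mod 4111)
3297^64 ≡ 3066^2 = 9400356 ≡ 2610 (mod 4111)
3297^128 ≡ 2610^2 = 6812100 ≡ 173 (mod 4111)
3297^256 ≡ 173^2 = 29929 ≡ 1152 (mod 4111)
3297^512 ≡ 1152^2 = 1327104 ≡ 3362 (mod 4111)
3297^1024 ≡ 3362^2 = 11303044 ≡ 1905 (mod 4111)
3297^2048 ≡ 1905^2 = 3629025 ≡ 3123 (mod 4111)
3297^3454 = 3297^2048 × 3297^1024 × 3297^256 × 3297^64 × 3297^32 × 3297^16 × 3297^8 × 3297^4 × 3297^2 ≡ 3123 × 1905 × 1152 × 2610 × 3066 × 1690 × 2787 × 3528 × 725 (mod 4111).
Accumulate the product:
3123 × 1905 = 5949315 ≡ 698
698 × 1152 = 804096 ≡ 2451
2451 × 2610 = 6397110 ≡ 394
394 × 3066 = 1208004 ≡ 3481
3481 × 1690 = 5882890 ≡ 49
49 × 2787 = 136563 ≡ 900
900 × 3528 = 3175200 ≡ 1508
1508 × 725 = 1093300 ≡ 3885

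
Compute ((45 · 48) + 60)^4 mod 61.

45 · 48 = 2160 ≡ 25 (mod 61)
25 + 60 = 85 ≡ 24 (mod 61)
(24)^4 ≡ 58 (mod 61)

58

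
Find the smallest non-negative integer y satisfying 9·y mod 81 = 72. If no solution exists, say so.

gcd(9, 81) = 9, and 9 | 72, so solutions exist.
Divide through by 9: 1·y ≡ 8 mod 9.
1⁻¹ ≡ 1 (mod 9).
y ≡ 1·8 ≡ 8 (mod 9).
The smallest non-negative solution is y = 8.

8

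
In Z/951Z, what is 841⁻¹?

268

951 = 1·841 + 110
841 = 7·110 + 71
110 = 1·71 + 39
71 = 1·39 + 32
39 = 1·32 + 7
32 = 4·7 + 4
7 = 1·4 + 3
4 = 1·3 + 1
3 = 3·1 + 0
gcd(841, 951) = 1, so the inverse exists.
Back-substitute for 1:
1 = 1·4 − 1·3
  = −1·7 + 2·4
  = 2·32 − 9·7
  = −9·39 + 11·32
  = 11·71 − 20·39
  = −20·110 + 31·71
  = 31·841 − 237·110
  = −237·951 + 268·841
So 841⁻¹ ≡ 268 (mod 951).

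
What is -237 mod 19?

10

-237 = -13·19 + 10, so -237 ≡ 10 (mod 19).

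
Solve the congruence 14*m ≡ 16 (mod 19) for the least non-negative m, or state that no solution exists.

gcd(14, 19) = 1, so a unique solution mod 19 exists.
14⁻¹ ≡ 15 (mod 19).
m ≡ 15*16 ≡ 12 (mod 19).

12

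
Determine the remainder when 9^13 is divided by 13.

9

Using repeated squaring:
13 in binary is 1101, i.e. 13 = 8 + 4 + 1.
9^1 ≡ 9 (mod 13)
9^2 ≡ 9^2 = 81 ≡ 3 (mod 13)
9^4 ≡ 3^2 = 9 (mod 13)
9^8 ≡ 9^2 = 81 ≡ 3 (mod 13)
9^13 = 9^8 * 9^4 * 9^1 ≡ 3 * 9 * 9 (mod 13).
Accumulate the product:
3 * 9 = 27 ≡ 1
1 * 9 = 9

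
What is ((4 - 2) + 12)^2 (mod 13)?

1

4 - 2 = 2
2 + 12 = 14 ≡ 1 (mod 13)
(1)^2 ≡ 1 (mod 13)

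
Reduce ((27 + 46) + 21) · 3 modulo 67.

27 + 46 = 73 ≡ 6 (mod 67)
6 + 21 = 27
27 · 3 = 81 ≡ 14 (mod 67)

14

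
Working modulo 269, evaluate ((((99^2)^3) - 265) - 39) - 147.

(99)^2 ≡ 117 (mod 269)
(117)^3 ≡ 256 (mod 269)
256 - 265 = -9 ≡ 260 (mod 269)
260 - 39 = 221
221 - 147 = 74

74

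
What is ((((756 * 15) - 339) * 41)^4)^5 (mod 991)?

50

756 * 15 = 11340 ≡ 439 (mod 991)
439 - 339 = 100
100 * 41 = 4100 ≡ 136 (mod 991)
(136)^4 ≡ 888 (mod 991)
(888)^5 ≡ 50 (mod 991)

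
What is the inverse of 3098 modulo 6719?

4535

By the extended Euclidean algorithm:
6719 = 2*3098 + 523
3098 = 5*523 + 483
523 = 1*483 + 40
483 = 12*40 + 3
40 = 13*3 + 1
3 = 3*1 + 0
gcd(3098, 6719) = 1, so the inverse exists.
Back-substitute for 1:
1 = 1*40 − 13*3
  = −13*483 + 157*40
  = 157*523 − 170*483
  = −170*3098 + 1007*523
  = 1007*6719 − 2184*3098
So 3098⁻¹ ≡ −2184 ≡ 4535 (mod 6719).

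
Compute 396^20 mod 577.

144

By square-and-multiply:
20 in binary is 10100, i.e. 20 = 16 + 4.
396^1 ≡ 396 (mod 577)
396^2 ≡ 396^2 = 156816 ≡ 449 (mod 577)
396^4 ≡ 449^2 = 201601 ≡ 228 (mod 577)
396^8 ≡ 228^2 = 51984 ≡ 54 (mod 577)
396^16 ≡ 54^2 = 2916 ≡ 31 (mod 577)
396^20 = 396^16 × 396^4 ≡ 31 × 228 (mod 577).
31 × 228 = 7068 ≡ 144 (mod 577).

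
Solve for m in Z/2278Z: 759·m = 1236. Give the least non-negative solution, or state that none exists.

848

gcd(759, 2278) = 1, so a unique solution mod 2278 exists.
759⁻¹ ≡ 2275 (mod 2278).
m ≡ 2275·1236 ≡ 848 (mod 2278).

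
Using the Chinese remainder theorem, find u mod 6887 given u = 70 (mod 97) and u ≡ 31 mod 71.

3368

97⁻¹ mod 71: 97×41 ≡ 1 (mod 71), so 97⁻¹ ≡ 41.
u = 70 + 97×((31 − 70)×41 mod 71) = 70 + 97×34 = 3368.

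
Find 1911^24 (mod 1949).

1779

24 in binary is 11000, i.e. 24 = 16 + 8.
1911^1 ≡ 1911 (mod 1949)
1911^2 ≡ 1911^2 = 3651921 ≡ 1444 (mod 1949)
1911^4 ≡ 1444^2 = 2085136 ≡ 1655 (mod 1949)
1911^8 ≡ 1655^2 = 2739025 ≡ 680 (mod 1949)
1911^16 ≡ 680^2 = 462400 ≡ 487 (mod 1949)
1911^24 = 1911^16 * 1911^8 ≡ 487 * 680 (mod 1949).
487 * 680 = 331160 ≡ 1779 (mod 1949).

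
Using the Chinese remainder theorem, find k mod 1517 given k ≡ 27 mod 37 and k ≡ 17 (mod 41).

878

37⁻¹ mod 41: 37×10 ≡ 1 (mod 41), so 37⁻¹ ≡ 10.
k = 27 + 37×((17 − 27)×10 mod 41) = 27 + 37×23 = 878.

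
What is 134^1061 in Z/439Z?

1061 in binary is 10000100101, i.e. 1061 = 1024 + 32 + 4 + 1.
134^1 ≡ 134 (mod 439)
134^2 ≡ 134^2 = 17956 ≡ 396 (mod 439)
134^4 ≡ 396^2 = 156816 ≡ 93 (mod 439)
134^8 ≡ 93^2 = 8649 ≡ 308 (mod 439)
134^16 ≡ 308^2 = 94864 ≡ 40 (mod 439)
134^32 ≡ 40^2 = 1600 ≡ 283 (mod 439)
134^64 ≡ 283^2 = 80089 ≡ 191 (mod 439)
134^128 ≡ 191^2 = 36481 ≡ 44 (mod 439)
134^256 ≡ 44^2 = 1936 ≡ 180 (mod 439)
134^512 ≡ 180^2 = 32400 ≡ 353 (mod 439)
134^1024 ≡ 353^2 = 124609 ≡ 372 (mod 439)
134^1061 = 134^1024 * 134^32 * 134^4 * 134^1 ≡ 372 * 283 * 93 * 134 (mod 439).
Accumulate the product:
372 * 283 = 105276 ≡ 355
355 * 93 = 33015 ≡ 90
90 * 134 = 12060 ≡ 207

207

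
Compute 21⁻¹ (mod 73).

73 = 3*21 + 10
21 = 2*10 + 1
10 = 10*1 + 0
gcd(21, 73) = 1, so the inverse exists.
Bézout: 1 = −2*73 + 7*21.
So 21⁻¹ ≡ 7 (mod 73).

7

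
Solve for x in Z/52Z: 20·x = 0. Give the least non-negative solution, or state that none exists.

gcd(20, 52) = 4, and 4 | 0, so solutions exist.
Divide through by 4: 5·x mod 13 = 0.
5⁻¹ ≡ 8 (mod 13).
x ≡ 8·0 ≡ 0 (mod 13).
The smallest non-negative solution is x = 0.

0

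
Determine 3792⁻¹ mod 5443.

4210

By the extended Euclidean algorithm:
5443 = 1×3792 + 1651
3792 = 2×1651 + 490
1651 = 3×490 + 181
490 = 2×181 + 128
181 = 1×128 + 53
128 = 2×53 + 22
53 = 2×22 + 9
22 = 2×9 + 4
9 = 2×4 + 1
4 = 4×1 + 0
gcd(3792, 5443) = 1, so the inverse exists.
Bézout: 1 = 859×5443 − 1233×3792.
So 3792⁻¹ ≡ −1233 ≡ 4210 (mod 5443).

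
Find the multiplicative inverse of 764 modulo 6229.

By the extended Euclidean algorithm:
6229 = 8·764 + 117
764 = 6·117 + 62
117 = 1·62 + 55
62 = 1·55 + 7
55 = 7·7 + 6
7 = 1·6 + 1
6 = 6·1 + 0
gcd(764, 6229) = 1, so the inverse exists.
Bézout: 1 = −111·6229 + 905·764.
So 764⁻¹ ≡ 905 (mod 6229).

905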